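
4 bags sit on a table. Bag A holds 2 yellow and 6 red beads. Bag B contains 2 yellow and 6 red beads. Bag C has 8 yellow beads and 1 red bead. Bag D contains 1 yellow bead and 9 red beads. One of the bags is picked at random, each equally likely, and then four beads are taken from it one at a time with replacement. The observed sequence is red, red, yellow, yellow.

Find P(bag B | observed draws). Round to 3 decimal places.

0.399

For each hypothesis, P(data | H) works out to: P(data | bag A) = (6/8)(6/8)(2/8)(2/8) = 0.035156; P(data | bag B) = (6/8)(6/8)(2/8)(2/8) = 0.035156; P(data | bag C) = (1/9)(1/9)(8/9)(8/9) = 0.0097546; P(data | bag D) = (9/10)(9/10)(1/10)(1/10) = 0.0081.
Multiplying each by its prior: 1/4 · 0.035156 = 0.0087891, 1/4 · 0.035156 = 0.0087891, 1/4 · 0.0097546 = 0.0024387, 1/4 · 0.0081 = 0.002025; summing to 0.022042.
So P(bag B | data) = (0.0087891) / (0.022042) = 0.39875.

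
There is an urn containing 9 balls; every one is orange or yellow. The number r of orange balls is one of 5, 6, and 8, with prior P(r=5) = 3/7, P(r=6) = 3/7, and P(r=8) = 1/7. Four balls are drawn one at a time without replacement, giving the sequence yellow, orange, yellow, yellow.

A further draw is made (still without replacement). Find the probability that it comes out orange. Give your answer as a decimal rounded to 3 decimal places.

0.846

For each hypothesis, P(data | H) works out to: P(data | r = 5) = (4/9)(5/8)(3/7)(2/6) = 5/126; P(data | r = 6) = (3/9)(6/8)(2/7)(1/6) = 1/84; P(data | r = 8) = (1/9)(8/8)(0/7) = 0.
Multiplying each by its prior: 3/7 · 5/126 = 5/294, 3/7 · 1/84 = 1/196, 1/7 · 0 = 0; with total 13/588.
The posterior is then P(r = 5 | data) = 10/13, P(r = 6 | data) = 3/13, P(r = 8 | data) = 0.
So P(orange next | data) = Σ P(orange next | H) P(H | data) = (4/5)(10/13) + (1)(3/13) = 11/13.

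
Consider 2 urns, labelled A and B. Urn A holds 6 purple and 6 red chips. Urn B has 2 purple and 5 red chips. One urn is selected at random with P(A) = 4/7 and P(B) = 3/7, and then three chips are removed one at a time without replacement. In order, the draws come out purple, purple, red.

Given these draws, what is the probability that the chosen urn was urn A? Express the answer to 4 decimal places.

0.7925

For each hypothesis, P(data | H) works out to: P(data | urn A) = (6/12)(5/11)(6/10) = 3/22; P(data | urn B) = (2/7)(1/6)(5/5) = 1/21.
The prior-weighted likelihoods are 4/7 · 3/22 = 6/77, 3/7 · 1/21 = 1/49; summing to 53/539.
By Bayes' rule, P(urn A | data) = (6/77) / (53/539) = 42/53.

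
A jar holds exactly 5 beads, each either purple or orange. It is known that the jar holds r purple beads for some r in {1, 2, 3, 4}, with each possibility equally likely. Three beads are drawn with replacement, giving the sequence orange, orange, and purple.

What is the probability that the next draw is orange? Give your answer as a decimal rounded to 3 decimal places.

0.584

For each hypothesis, P(data | H) works out to: P(data | r = 1) = (4/5)(4/5)(1/5) = 16/125; P(data | r = 2) = (3/5)(3/5)(2/5) = 18/125; P(data | r = 3) = (2/5)(2/5)(3/5) = 12/125; P(data | r = 4) = (1/5)(1/5)(4/5) = 4/125.
The prior-weighted likelihoods are 1/4 · 16/125 = 4/125, 1/4 · 18/125 = 9/250, 1/4 · 12/125 = 3/125, 1/4 · 4/125 = 1/125; with total 1/10.
The posterior is then P(r = 1 | data) = 8/25, P(r = 2 | data) = 9/25, P(r = 3 | data) = 6/25, P(r = 4 | data) = 2/25.
The predictive probability is P(orange next | data) = (4/5)(8/25) + (3/5)(9/25) + (2/5)(6/25) + (1/5)(2/25) = 73/125.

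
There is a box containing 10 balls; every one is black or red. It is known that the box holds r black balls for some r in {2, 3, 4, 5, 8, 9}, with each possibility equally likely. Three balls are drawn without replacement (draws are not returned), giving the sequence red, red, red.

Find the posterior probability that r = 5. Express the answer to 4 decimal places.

0.0826

The likelihood of the observed sequence under each hypothesis: P(data | r = 2) = (8/10)(7/9)(6/8) = 7/15; P(data | r = 3) = (7/10)(6/9)(5/8) = 7/24; P(data | r = 4) = (6/10)(5/9)(4/8) = 1/6; P(data | r = 5) = (5/10)(4/9)(3/8) = 1/12; P(data | r = 8) = (2/10)(1/9)(0/8) = 0; P(data | r = 9) = (1/10)(0/9) = 0.
Multiplying each by its prior: 1/6 · 7/15 = 7/90, 1/6 · 7/24 = 7/144, 1/6 · 1/6 = 1/36, 1/6 · 1/12 = 1/72, 1/6 · 0 = 0, 1/6 · 0 = 0; with total 121/720.
Therefore the posterior P(r = 5 | data) = (1/72) / (121/720) = 10/121.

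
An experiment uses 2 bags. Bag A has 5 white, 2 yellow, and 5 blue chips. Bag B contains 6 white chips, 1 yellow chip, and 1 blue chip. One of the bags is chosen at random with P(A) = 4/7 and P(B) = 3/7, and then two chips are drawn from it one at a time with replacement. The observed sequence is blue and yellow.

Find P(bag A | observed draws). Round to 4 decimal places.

Under each hypothesis, the probability of the observed sequence is: P(data | bag A) = (5/12)(2/12) = 0.069444; P(data | bag B) = (1/8)(1/8) = 0.015625.
Weighting by the prior gives 4/7 · 0.069444 = 0.039683, 3/7 · 0.015625 = 0.0066964; these sum to 0.046379.
Hence P(bag A | data) = (0.039683) / (0.046379) = 0.85561.

0.8556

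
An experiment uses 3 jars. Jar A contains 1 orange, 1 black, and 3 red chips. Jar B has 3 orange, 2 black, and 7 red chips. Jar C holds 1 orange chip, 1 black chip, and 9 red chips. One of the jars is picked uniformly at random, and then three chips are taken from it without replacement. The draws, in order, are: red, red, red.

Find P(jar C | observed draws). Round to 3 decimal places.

0.663

The likelihood of the observed sequence under each hypothesis: P(data | jar A) = (3/5)(2/4)(1/3) = 1/10; P(data | jar B) = (7/12)(6/11)(5/10) = 7/44; P(data | jar C) = (9/11)(8/10)(7/9) = 28/55.
Multiplying each by its prior: 1/3 · 1/10 = 1/30, 1/3 · 7/44 = 7/132, 1/3 · 28/55 = 28/165; with total 169/660.
By Bayes' rule, P(jar C | data) = (28/165) / (169/660) = 112/169.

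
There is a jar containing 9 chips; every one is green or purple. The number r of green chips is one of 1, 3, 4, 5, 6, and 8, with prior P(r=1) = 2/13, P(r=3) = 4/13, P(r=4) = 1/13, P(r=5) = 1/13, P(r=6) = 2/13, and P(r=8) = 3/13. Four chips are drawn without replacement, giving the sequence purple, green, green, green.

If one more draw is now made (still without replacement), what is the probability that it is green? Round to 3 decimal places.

Under each hypothesis, the probability of the observed sequence is: P(data | r = 1) = (8/9)(1/8)(0/7) = 0; P(data | r = 3) = (6/9)(3/8)(2/7)(1/6) = 0.011905; P(data | r = 4) = (5/9)(4/8)(3/7)(2/6) = 0.039683; P(data | r = 5) = (4/9)(5/8)(4/7)(3/6) = 0.079365; P(data | r = 6) = (3/9)(6/8)(5/7)(4/6) = 0.11905; P(data | r = 8) = (1/9)(8/8)(7/7)(6/6) = 0.11111.
Weighting by the prior gives 2/13 · 0 = 0, 4/13 · 0.011905 = 0.003663, 1/13 · 0.039683 = 0.0030525, 1/13 · 0.079365 = 0.006105, 2/13 · 0.11905 = 0.018315, 3/13 · 0.11111 = 0.025641; with total 0.056777.
Dividing through by the total gives posterior P(r = 1 | data) = 0, P(r = 3 | data) = 0.064516, P(r = 4 | data) = 0.053763, P(r = 5 | data) = 0.10753, P(r = 6 | data) = 0.32258, P(r = 8 | data) = 0.45161.
The predictive probability is P(green next | data) = (0)(0.064516) + (1/5)(0.053763) + (2/5)(0.10753) + (3/5)(0.32258) + (1)(0.45161) = 0.69892.

0.699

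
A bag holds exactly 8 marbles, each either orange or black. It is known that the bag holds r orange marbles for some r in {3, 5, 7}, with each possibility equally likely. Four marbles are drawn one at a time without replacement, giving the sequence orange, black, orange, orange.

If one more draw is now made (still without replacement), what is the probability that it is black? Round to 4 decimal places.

0.2857

For each hypothesis, P(data | H) works out to: P(data | r = 3) = (3/8)(5/7)(2/6)(1/5) = 1/56; P(data | r = 5) = (5/8)(3/7)(4/6)(3/5) = 3/28; P(data | r = 7) = (7/8)(1/7)(6/6)(5/5) = 1/8.
The prior-weighted likelihoods are 1/3 · 1/56 = 1/168, 1/3 · 3/28 = 1/28, 1/3 · 1/8 = 1/24; with total 1/12.
The posterior is then P(r = 3 | data) = 1/14, P(r = 5 | data) = 3/7, P(r = 7 | data) = 1/2.
Averaging over the posterior, P(black next | data) = (1)(1/14) + (1/2)(3/7) + (0)(1/2) = 2/7.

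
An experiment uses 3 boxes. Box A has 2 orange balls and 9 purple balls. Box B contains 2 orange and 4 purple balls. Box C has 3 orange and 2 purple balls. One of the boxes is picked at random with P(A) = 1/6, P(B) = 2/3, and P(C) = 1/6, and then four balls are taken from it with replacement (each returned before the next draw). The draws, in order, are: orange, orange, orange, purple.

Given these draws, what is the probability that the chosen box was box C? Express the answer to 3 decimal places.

0.455

For each hypothesis, P(data | H) works out to: P(data | box A) = (2/11)(2/11)(2/11)(9/11) = 0.0049177; P(data | box B) = (2/6)(2/6)(2/6)(4/6) = 0.024691; P(data | box C) = (3/5)(3/5)(3/5)(2/5) = 0.0864.
The prior-weighted likelihoods are 1/6 · 0.0049177 = 0.00081962, 2/3 · 0.024691 = 0.016461, 1/6 · 0.0864 = 0.0144; these sum to 0.031681.
By Bayes' rule, P(box C | data) = (0.0144) / (0.031681) = 0.45454.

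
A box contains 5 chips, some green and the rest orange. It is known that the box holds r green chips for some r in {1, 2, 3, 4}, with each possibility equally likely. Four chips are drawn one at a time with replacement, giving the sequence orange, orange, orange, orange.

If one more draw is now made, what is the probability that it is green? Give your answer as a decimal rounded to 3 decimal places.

0.266

Compute the likelihood of the observed sequence for each case: P(data | r = 1) = (4/5)(4/5)(4/5)(4/5) = 0.4096; P(data | r = 2) = (3/5)(3/5)(3/5)(3/5) = 0.1296; P(data | r = 3) = (2/5)(2/5)(2/5)(2/5) = 0.0256; P(data | r = 4) = (1/5)(1/5)(1/5)(1/5) = 0.0016.
Weighting by the prior gives 1/4 · 0.4096 = 0.1024, 1/4 · 0.1296 = 0.0324, 1/4 · 0.0256 = 0.0064, 1/4 · 0.0016 = 0.0004; with total 0.1416.
Dividing through by the total gives posterior P(r = 1 | data) = 0.72316, P(r = 2 | data) = 0.22881, P(r = 3 | data) = 0.045198, P(r = 4 | data) = 0.0028249.
So P(green next | data) = Σ P(green next | H) P(H | data) = (1/5)(0.72316) + (2/5)(0.22881) + (3/5)(0.045198) + (4/5)(0.0028249) = 0.26554.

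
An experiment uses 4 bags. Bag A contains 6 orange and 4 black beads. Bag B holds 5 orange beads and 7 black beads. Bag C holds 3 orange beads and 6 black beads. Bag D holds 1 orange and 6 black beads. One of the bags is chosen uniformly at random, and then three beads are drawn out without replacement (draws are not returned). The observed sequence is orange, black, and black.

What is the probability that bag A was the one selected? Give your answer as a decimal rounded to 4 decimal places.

Under each hypothesis, the probability of the observed sequence is: P(data | bag A) = (6/10)(4/9)(3/8) = 0.1; P(data | bag B) = (5/12)(7/11)(6/10) = 0.15909; P(data | bag C) = (3/9)(6/8)(5/7) = 0.17857; P(data | bag D) = (1/7)(6/6)(5/5) = 0.14286.
Weighting by the prior gives 1/4 · 0.1 = 0.025, 1/4 · 0.15909 = 0.039773, 1/4 · 0.17857 = 0.044643, 1/4 · 0.14286 = 0.035714; with total 0.14513.
Hence P(bag A | data) = (0.025) / (0.14513) = 0.17226.

0.1723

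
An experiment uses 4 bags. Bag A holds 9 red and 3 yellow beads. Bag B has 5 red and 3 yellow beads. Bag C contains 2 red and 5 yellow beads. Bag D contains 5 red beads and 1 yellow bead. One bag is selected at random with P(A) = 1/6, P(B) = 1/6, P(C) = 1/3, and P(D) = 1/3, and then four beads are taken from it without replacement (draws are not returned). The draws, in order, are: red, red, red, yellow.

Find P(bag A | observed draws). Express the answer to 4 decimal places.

0.2242

Under each hypothesis, the probability of the observed sequence is: P(data | bag A) = (9/12)(8/11)(7/10)(3/9) = 0.12727; P(data | bag B) = (5/8)(4/7)(3/6)(3/5) = 0.10714; P(data | bag C) = (2/7)(1/6)(0/5) = 0; P(data | bag D) = (5/6)(4/5)(3/4)(1/3) = 0.16667.
The prior-weighted likelihoods are 1/6 · 0.12727 = 0.021212, 1/6 · 0.10714 = 0.017857, 1/3 · 0 = 0, 1/3 · 0.16667 = 0.055556; these sum to 0.094625.
By Bayes' rule, P(bag A | data) = (0.021212) / (0.094625) = 0.22417.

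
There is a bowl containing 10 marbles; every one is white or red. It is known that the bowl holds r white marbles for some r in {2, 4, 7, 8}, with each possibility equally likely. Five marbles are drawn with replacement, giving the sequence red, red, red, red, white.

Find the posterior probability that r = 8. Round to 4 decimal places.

0.0091

The likelihood of the observed sequence under each hypothesis: P(data | r = 2) = (8/10)(8/10)(8/10)(8/10)(2/10) = 0.08192; P(data | r = 4) = (6/10)(6/10)(6/10)(6/10)(4/10) = 0.05184; P(data | r = 7) = (3/10)(3/10)(3/10)(3/10)(7/10) = 0.00567; P(data | r = 8) = (2/10)(2/10)(2/10)(2/10)(8/10) = 0.00128.
Multiplying each by its prior: 1/4 · 0.08192 = 0.02048, 1/4 · 0.05184 = 0.01296, 1/4 · 0.00567 = 0.0014175, 1/4 · 0.00128 = 0.00032; summing to 0.035178.
Hence P(r = 8 | data) = (0.00032) / (0.035178) = 0.0090967.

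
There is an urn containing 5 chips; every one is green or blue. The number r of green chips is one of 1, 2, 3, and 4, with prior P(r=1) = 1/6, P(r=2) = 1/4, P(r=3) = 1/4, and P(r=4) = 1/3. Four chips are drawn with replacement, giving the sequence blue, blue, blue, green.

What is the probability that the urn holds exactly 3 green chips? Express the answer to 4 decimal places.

Under each hypothesis, the probability of the observed sequence is: P(data | r = 1) = (4/5)(4/5)(4/5)(1/5) = 0.1024; P(data | r = 2) = (3/5)(3/5)(3/5)(2/5) = 0.0864; P(data | r = 3) = (2/5)(2/5)(2/5)(3/5) = 0.0384; P(data | r = 4) = (1/5)(1/5)(1/5)(4/5) = 0.0064.
The prior-weighted likelihoods are 1/6 · 0.1024 = 0.017067, 1/4 · 0.0864 = 0.0216, 1/4 · 0.0384 = 0.0096, 1/3 · 0.0064 = 0.0021333; with total 0.0504.
Therefore the posterior P(r = 3 | data) = (0.0096) / (0.0504) = 0.19048.

0.1905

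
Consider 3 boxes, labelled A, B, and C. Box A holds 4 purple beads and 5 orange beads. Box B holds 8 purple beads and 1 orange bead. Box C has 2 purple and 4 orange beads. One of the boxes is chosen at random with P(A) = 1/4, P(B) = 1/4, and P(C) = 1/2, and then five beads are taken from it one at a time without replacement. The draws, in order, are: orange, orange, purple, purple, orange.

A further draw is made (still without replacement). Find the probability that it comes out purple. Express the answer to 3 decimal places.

0.132

For each hypothesis, P(data | H) works out to: P(data | box A) = (5/9)(4/8)(4/7)(3/6)(3/5) = 1/21; P(data | box B) = (1/9)(0/8) = 0; P(data | box C) = (4/6)(3/5)(2/4)(1/3)(2/2) = 1/15.
Multiplying each by its prior: 1/4 · 1/21 = 1/84, 1/4 · 0 = 0, 1/2 · 1/15 = 1/30; summing to 19/420.
Dividing through by the total gives posterior P(box A | data) = 5/19, P(box B | data) = 0, P(box C | data) = 14/19.
So P(purple next | data) = Σ P(purple next | H) P(H | data) = (1/2)(5/19) + (0)(14/19) = 5/38.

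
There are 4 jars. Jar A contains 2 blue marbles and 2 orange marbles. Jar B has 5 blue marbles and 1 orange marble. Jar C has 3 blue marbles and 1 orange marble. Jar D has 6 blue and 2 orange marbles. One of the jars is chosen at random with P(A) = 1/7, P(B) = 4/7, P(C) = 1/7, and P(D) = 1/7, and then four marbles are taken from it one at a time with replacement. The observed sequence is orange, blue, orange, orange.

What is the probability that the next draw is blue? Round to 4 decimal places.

0.6085

Compute the likelihood of the observed sequence for each case: P(data | jar A) = (2/4)(2/4)(2/4)(2/4) = 0.0625; P(data | jar B) = (1/6)(5/6)(1/6)(1/6) = 0.003858; P(data | jar C) = (1/4)(3/4)(1/4)(1/4) = 0.011719; P(data | jar D) = (2/8)(6/8)(2/8)(2/8) = 0.011719.
The prior-weighted likelihoods are 1/7 · 0.0625 = 0.0089286, 4/7 · 0.003858 = 0.0022046, 1/7 · 0.011719 = 0.0016741, 1/7 · 0.011719 = 0.0016741; these sum to 0.014481.
Normalising, the posterior is P(jar A | data) = 0.61656, P(jar B | data) = 0.15224, P(jar C | data) = 0.1156, P(jar D | data) = 0.1156.
So P(blue next | data) = Σ P(blue next | H) P(H | data) = (1/2)(0.61656) + (5/6)(0.15224) + (3/4)(0.1156) + (3/4)(0.1156) = 0.60855.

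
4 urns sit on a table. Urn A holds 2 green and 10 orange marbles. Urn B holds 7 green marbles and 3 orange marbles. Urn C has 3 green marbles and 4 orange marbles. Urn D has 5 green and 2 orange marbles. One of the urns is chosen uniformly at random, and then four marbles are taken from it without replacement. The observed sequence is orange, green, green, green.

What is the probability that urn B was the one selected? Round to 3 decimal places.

For each hypothesis, P(data | H) works out to: P(data | urn A) = (10/12)(2/11)(1/10)(0/9) = 0; P(data | urn B) = (3/10)(7/9)(6/8)(5/7) = 0.125; P(data | urn C) = (4/7)(3/6)(2/5)(1/4) = 0.028571; P(data | urn D) = (2/7)(5/6)(4/5)(3/4) = 0.14286.
Multiplying each by its prior: 1/4 · 0 = 0, 1/4 · 0.125 = 0.03125, 1/4 · 0.028571 = 0.0071429, 1/4 · 0.14286 = 0.035714; summing to 0.074107.
Hence P(urn B | data) = (0.03125) / (0.074107) = 0.42169.

0.422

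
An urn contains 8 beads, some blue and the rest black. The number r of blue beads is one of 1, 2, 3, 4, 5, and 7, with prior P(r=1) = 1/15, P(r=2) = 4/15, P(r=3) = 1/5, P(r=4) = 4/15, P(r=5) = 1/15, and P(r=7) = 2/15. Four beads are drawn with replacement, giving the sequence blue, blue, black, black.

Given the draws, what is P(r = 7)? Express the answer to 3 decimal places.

0.037

Under each hypothesis, the probability of the observed sequence is: P(data | r = 1) = (1/8)(1/8)(7/8)(7/8) = 0.011963; P(data | r = 2) = (2/8)(2/8)(6/8)(6/8) = 0.035156; P(data | r = 3) = (3/8)(3/8)(5/8)(5/8) = 0.054932; P(data | r = 4) = (4/8)(4/8)(4/8)(4/8) = 0.0625; P(data | r = 5) = (5/8)(5/8)(3/8)(3/8) = 0.054932; P(data | r = 7) = (7/8)(7/8)(1/8)(1/8) = 0.011963.
The prior-weighted likelihoods are 1/15 · 0.011963 = 0.00079753, 4/15 · 0.035156 = 0.009375, 1/5 · 0.054932 = 0.010986, 4/15 · 0.0625 = 0.016667, 1/15 · 0.054932 = 0.0036621, 2/15 · 0.011963 = 0.0015951; these sum to 0.043083.
By Bayes' rule, P(r = 7 | data) = (0.0015951) / (0.043083) = 0.037023.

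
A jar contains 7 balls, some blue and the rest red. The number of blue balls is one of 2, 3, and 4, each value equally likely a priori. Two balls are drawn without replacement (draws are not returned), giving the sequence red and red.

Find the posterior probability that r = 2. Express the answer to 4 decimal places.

0.5263

Compute the likelihood of the observed sequence for each case: P(data | r = 2) = (5/7)(4/6) = 10/21; P(data | r = 3) = (4/7)(3/6) = 2/7; P(data | r = 4) = (3/7)(2/6) = 1/7.
Weighting by the prior gives 1/3 · 10/21 = 10/63, 1/3 · 2/7 = 2/21, 1/3 · 1/7 = 1/21; with total 19/63.
Therefore the posterior P(r = 2 | data) = (10/63) / (19/63) = 10/19.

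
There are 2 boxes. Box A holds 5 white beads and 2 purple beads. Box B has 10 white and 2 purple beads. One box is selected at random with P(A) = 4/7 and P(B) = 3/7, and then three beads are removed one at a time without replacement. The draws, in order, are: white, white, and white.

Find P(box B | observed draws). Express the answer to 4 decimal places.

0.5888

Under each hypothesis, the probability of the observed sequence is: P(data | box A) = (5/7)(4/6)(3/5) = 2/7; P(data | box B) = (10/12)(9/11)(8/10) = 6/11.
Multiplying each by its prior: 4/7 · 2/7 = 8/49, 3/7 · 6/11 = 18/77; these sum to 214/539.
Hence P(box B | data) = (18/77) / (214/539) = 63/107.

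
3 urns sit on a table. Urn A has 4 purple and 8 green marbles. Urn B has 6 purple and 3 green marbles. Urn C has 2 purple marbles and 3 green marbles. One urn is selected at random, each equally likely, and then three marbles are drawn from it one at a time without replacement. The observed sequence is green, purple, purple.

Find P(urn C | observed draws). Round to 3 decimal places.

0.285

The likelihood of the observed sequence under each hypothesis: P(data | urn A) = (8/12)(4/11)(3/10) = 0.072727; P(data | urn B) = (3/9)(6/8)(5/7) = 0.17857; P(data | urn C) = (3/5)(2/4)(1/3) = 0.1.
Multiplying each by its prior: 1/3 · 0.072727 = 0.024242, 1/3 · 0.17857 = 0.059524, 1/3 · 0.1 = 0.033333; with total 0.1171.
Therefore the posterior P(urn C | data) = (0.033333) / (0.1171) = 0.28466.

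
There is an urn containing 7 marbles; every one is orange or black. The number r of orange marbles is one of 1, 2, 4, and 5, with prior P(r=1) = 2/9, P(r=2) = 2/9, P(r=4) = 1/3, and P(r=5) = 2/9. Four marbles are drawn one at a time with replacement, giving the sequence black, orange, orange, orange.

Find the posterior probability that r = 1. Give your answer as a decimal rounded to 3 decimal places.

0.010

Under each hypothesis, the probability of the observed sequence is: P(data | r = 1) = (6/7)(1/7)(1/7)(1/7) = 0.002499; P(data | r = 2) = (5/7)(2/7)(2/7)(2/7) = 0.01666; P(data | r = 4) = (3/7)(4/7)(4/7)(4/7) = 0.079967; P(data | r = 5) = (2/7)(5/7)(5/7)(5/7) = 0.10412.
Weighting by the prior gives 2/9 · 0.002499 = 0.00055532, 2/9 · 0.01666 = 0.0037022, 1/3 · 0.079967 = 0.026656, 2/9 · 0.10412 = 0.023139; summing to 0.054052.
By Bayes' rule, P(r = 1 | data) = (0.00055532) / (0.054052) = 0.010274.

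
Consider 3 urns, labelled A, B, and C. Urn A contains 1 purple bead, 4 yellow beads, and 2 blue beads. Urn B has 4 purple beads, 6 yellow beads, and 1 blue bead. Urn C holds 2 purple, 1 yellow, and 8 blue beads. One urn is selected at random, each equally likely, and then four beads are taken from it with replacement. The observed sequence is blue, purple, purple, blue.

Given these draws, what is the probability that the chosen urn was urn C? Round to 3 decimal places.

Compute the likelihood of the observed sequence for each case: P(data | urn A) = (2/7)(1/7)(1/7)(2/7) = 0.001666; P(data | urn B) = (1/11)(4/11)(4/11)(1/11) = 0.0010928; P(data | urn C) = (8/11)(2/11)(2/11)(8/11) = 0.017485.
Weighting by the prior gives 1/3 · 0.001666 = 0.00055532, 1/3 · 0.0010928 = 0.00036427, 1/3 · 0.017485 = 0.0058284; these sum to 0.006748.
So P(urn C | data) = (0.0058284) / (0.006748) = 0.86372.

0.864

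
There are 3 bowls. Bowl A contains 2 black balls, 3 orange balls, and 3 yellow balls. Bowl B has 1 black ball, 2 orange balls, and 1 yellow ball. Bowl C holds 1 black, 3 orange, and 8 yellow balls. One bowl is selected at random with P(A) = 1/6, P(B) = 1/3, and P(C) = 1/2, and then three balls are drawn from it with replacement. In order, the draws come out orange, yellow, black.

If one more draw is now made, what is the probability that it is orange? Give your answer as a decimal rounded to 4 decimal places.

Under each hypothesis, the probability of the observed sequence is: P(data | bowl A) = (3/8)(3/8)(2/8) = 0.035156; P(data | bowl B) = (2/4)(1/4)(1/4) = 0.03125; P(data | bowl C) = (3/12)(8/12)(1/12) = 0.013889.
Multiplying each by its prior: 1/6 · 0.035156 = 0.0058594, 1/3 · 0.03125 = 0.010417, 1/2 · 0.013889 = 0.0069444; these sum to 0.02322.
Dividing through by the total gives posterior P(bowl A | data) = 0.25234, P(bowl B | data) = 0.4486, P(bowl C | data) = 0.29907.
The predictive probability is P(orange next | data) = (3/8)(0.25234) + (1/2)(0.4486) + (1/4)(0.29907) = 0.39369.

0.3937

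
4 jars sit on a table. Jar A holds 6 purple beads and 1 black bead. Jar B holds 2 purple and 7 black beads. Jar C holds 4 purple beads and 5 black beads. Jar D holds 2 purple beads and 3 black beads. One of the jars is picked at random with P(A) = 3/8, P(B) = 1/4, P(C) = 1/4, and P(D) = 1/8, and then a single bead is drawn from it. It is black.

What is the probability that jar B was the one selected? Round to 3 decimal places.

For each hypothesis, P(data | H) works out to: P(data | jar A) = (1/7) = 1/7; P(data | jar B) = (7/9) = 7/9; P(data | jar C) = (5/9) = 5/9; P(data | jar D) = (3/5) = 3/5.
Multiplying each by its prior: 3/8 · 1/7 = 3/56, 1/4 · 7/9 = 7/36, 1/4 · 5/9 = 5/36, 1/8 · 3/5 = 3/40; summing to 97/210.
Hence P(jar B | data) = (7/36) / (97/210) = 245/582.

0.421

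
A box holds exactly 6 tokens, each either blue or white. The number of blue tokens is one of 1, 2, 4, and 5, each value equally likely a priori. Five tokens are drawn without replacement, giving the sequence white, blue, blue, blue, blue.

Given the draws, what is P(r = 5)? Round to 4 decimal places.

For each hypothesis, P(data | H) works out to: P(data | r = 1) = (5/6)(1/5)(0/4) = 0; P(data | r = 2) = (4/6)(2/5)(1/4)(0/3) = 0; P(data | r = 4) = (2/6)(4/5)(3/4)(2/3)(1/2) = 1/15; P(data | r = 5) = (1/6)(5/5)(4/4)(3/3)(2/2) = 1/6.
Weighting by the prior gives 1/4 · 0 = 0, 1/4 · 0 = 0, 1/4 · 1/15 = 1/60, 1/4 · 1/6 = 1/24; with total 7/120.
Therefore the posterior P(r = 5 | data) = (1/24) / (7/120) = 5/7.

0.7143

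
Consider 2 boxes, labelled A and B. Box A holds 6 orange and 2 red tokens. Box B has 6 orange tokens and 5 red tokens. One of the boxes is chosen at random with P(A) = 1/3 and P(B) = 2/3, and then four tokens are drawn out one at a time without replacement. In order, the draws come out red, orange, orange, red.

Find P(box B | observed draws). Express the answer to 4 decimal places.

0.8092

The likelihood of the observed sequence under each hypothesis: P(data | box A) = (2/8)(6/7)(5/6)(1/5) = 0.035714; P(data | box B) = (5/11)(6/10)(5/9)(4/8) = 0.075758.
Multiplying each by its prior: 1/3 · 0.035714 = 0.011905, 2/3 · 0.075758 = 0.050505; summing to 0.06241.
So P(box B | data) = (0.050505) / (0.06241) = 0.80925.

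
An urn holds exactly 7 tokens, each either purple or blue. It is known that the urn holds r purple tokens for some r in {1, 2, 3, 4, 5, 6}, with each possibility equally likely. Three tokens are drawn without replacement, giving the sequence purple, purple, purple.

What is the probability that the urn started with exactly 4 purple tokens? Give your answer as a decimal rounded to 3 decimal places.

The likelihood of the observed sequence under each hypothesis: P(data | r = 1) = (1/7)(0/6) = 0; P(data | r = 2) = (2/7)(1/6)(0/5) = 0; P(data | r = 3) = (3/7)(2/6)(1/5) = 1/35; P(data | r = 4) = (4/7)(3/6)(2/5) = 4/35; P(data | r = 5) = (5/7)(4/6)(3/5) = 2/7; P(data | r = 6) = (6/7)(5/6)(4/5) = 4/7.
Weighting by the prior gives 1/6 · 0 = 0, 1/6 · 0 = 0, 1/6 · 1/35 = 1/210, 1/6 · 4/35 = 2/105, 1/6 · 2/7 = 1/21, 1/6 · 4/7 = 2/21; summing to 1/6.
By Bayes' rule, P(r = 4 | data) = (2/105) / (1/6) = 4/35.

0.114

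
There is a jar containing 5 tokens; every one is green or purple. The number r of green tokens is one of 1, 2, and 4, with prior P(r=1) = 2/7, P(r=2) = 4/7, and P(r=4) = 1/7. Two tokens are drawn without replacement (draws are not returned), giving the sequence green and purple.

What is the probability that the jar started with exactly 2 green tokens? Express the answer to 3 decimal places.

Compute the likelihood of the observed sequence for each case: P(data | r = 1) = (1/5)(4/4) = 1/5; P(data | r = 2) = (2/5)(3/4) = 3/10; P(data | r = 4) = (4/5)(1/4) = 1/5.
Weighting by the prior gives 2/7 · 1/5 = 2/35, 4/7 · 3/10 = 6/35, 1/7 · 1/5 = 1/35; these sum to 9/35.
So P(r = 2 | data) = (6/35) / (9/35) = 2/3.

0.667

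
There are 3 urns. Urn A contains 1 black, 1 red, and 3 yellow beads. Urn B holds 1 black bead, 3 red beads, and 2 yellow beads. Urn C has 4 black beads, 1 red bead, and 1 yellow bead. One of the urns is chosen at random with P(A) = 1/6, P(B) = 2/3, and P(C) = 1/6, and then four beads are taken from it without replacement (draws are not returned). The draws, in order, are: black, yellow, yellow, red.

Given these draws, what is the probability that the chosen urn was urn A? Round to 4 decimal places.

The likelihood of the observed sequence under each hypothesis: P(data | urn A) = (1/5)(3/4)(2/3)(1/2) = 1/20; P(data | urn B) = (1/6)(2/5)(1/4)(3/3) = 1/60; P(data | urn C) = (4/6)(1/5)(0/4) = 0.
Multiplying each by its prior: 1/6 · 1/20 = 1/120, 2/3 · 1/60 = 1/90, 1/6 · 0 = 0; summing to 7/360.
So P(urn A | data) = (1/120) / (7/360) = 3/7.

0.4286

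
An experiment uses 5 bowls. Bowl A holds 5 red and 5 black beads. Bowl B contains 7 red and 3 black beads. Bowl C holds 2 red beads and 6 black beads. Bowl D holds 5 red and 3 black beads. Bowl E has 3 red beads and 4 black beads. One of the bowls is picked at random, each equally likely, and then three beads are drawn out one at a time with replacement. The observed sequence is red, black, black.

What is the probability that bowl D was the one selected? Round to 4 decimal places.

0.1579

For each hypothesis, P(data | H) works out to: P(data | bowl A) = (5/10)(5/10)(5/10) = 0.125; P(data | bowl B) = (7/10)(3/10)(3/10) = 0.063; P(data | bowl C) = (2/8)(6/8)(6/8) = 0.14062; P(data | bowl D) = (5/8)(3/8)(3/8) = 0.087891; P(data | bowl E) = (3/7)(4/7)(4/7) = 0.13994.
The prior-weighted likelihoods are 1/5 · 0.125 = 0.025, 1/5 · 0.063 = 0.0126, 1/5 · 0.14062 = 0.028125, 1/5 · 0.087891 = 0.017578, 1/5 · 0.13994 = 0.027988; these sum to 0.11129.
Hence P(bowl D | data) = (0.017578) / (0.11129) = 0.15795.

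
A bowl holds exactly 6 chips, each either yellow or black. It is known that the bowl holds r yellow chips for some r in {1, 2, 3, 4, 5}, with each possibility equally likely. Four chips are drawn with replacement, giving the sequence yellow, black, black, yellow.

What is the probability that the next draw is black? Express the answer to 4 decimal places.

The likelihood of the observed sequence under each hypothesis: P(data | r = 1) = (1/6)(5/6)(5/6)(1/6) = 0.01929; P(data | r = 2) = (2/6)(4/6)(4/6)(2/6) = 0.049383; P(data | r = 3) = (3/6)(3/6)(3/6)(3/6) = 0.0625; P(data | r = 4) = (4/6)(2/6)(2/6)(4/6) = 0.049383; P(data | r = 5) = (5/6)(1/6)(1/6)(5/6) = 0.01929.
The prior-weighted likelihoods are 1/5 · 0.01929 = 0.003858, 1/5 · 0.049383 = 0.0098765, 1/5 · 0.0625 = 0.0125, 1/5 · 0.049383 = 0.0098765, 1/5 · 0.01929 = 0.003858; these sum to 0.039969.
Normalising, the posterior is P(r = 1 | data) = 0.096525, P(r = 2 | data) = 0.2471, P(r = 3 | data) = 0.31274, P(r = 4 | data) = 0.2471, P(r = 5 | data) = 0.096525.
Averaging over the posterior, P(black next | data) = (5/6)(0.096525) + (2/3)(0.2471) + (1/2)(0.31274) + (1/3)(0.2471) + (1/6)(0.096525) = 0.5.

0.5000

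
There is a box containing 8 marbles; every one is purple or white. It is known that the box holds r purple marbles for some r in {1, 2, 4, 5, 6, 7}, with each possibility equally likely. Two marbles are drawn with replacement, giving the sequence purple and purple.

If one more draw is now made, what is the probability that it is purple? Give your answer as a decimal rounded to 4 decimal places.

0.7223

Compute the likelihood of the observed sequence for each case: P(data | r = 1) = (1/8)(1/8) = 1/64; P(data | r = 2) = (2/8)(2/8) = 1/16; P(data | r = 4) = (4/8)(4/8) = 1/4; P(data | r = 5) = (5/8)(5/8) = 25/64; P(data | r = 6) = (6/8)(6/8) = 9/16; P(data | r = 7) = (7/8)(7/8) = 49/64.
Weighting by the prior gives 1/6 · 1/64 = 1/384, 1/6 · 1/16 = 1/96, 1/6 · 1/4 = 1/24, 1/6 · 25/64 = 25/384, 1/6 · 9/16 = 3/32, 1/6 · 49/64 = 49/384; these sum to 131/384.
The posterior is then P(r = 1 | data) = 0.0076336, P(r = 2 | data) = 0.030534, P(r = 4 | data) = 0.12214, P(r = 5 | data) = 0.19084, P(r = 6 | data) = 0.27481, P(r = 7 | data) = 0.37405.
Averaging over the posterior, P(purple next | data) = (1/8)(0.0076336) + (1/4)(0.030534) + (1/2)(0.12214) + (5/8)(0.19084) + (3/4)(0.27481) + (7/8)(0.37405) = 0.72233.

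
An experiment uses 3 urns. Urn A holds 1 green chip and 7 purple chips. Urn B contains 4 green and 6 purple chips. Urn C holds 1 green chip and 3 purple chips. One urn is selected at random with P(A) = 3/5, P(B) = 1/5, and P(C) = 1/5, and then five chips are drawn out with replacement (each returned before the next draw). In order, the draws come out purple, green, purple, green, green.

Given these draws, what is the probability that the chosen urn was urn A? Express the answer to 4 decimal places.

For each hypothesis, P(data | H) works out to: P(data | urn A) = (7/8)(1/8)(7/8)(1/8)(1/8) = 0.0014954; P(data | urn B) = (6/10)(4/10)(6/10)(4/10)(4/10) = 0.02304; P(data | urn C) = (3/4)(1/4)(3/4)(1/4)(1/4) = 0.0087891.
Multiplying each by its prior: 3/5 · 0.0014954 = 0.00089722, 1/5 · 0.02304 = 0.004608, 1/5 · 0.0087891 = 0.0017578; summing to 0.007263.
By Bayes' rule, P(urn A | data) = (0.00089722) / (0.007263) = 0.12353.

0.1235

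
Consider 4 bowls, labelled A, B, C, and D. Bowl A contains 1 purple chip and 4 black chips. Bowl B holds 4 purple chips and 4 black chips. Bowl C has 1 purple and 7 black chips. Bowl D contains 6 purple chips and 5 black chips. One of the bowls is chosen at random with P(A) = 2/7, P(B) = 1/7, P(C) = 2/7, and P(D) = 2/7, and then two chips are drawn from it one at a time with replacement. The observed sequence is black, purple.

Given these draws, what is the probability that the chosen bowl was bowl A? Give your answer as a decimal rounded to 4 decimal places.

The likelihood of the observed sequence under each hypothesis: P(data | bowl A) = (4/5)(1/5) = 0.16; P(data | bowl B) = (4/8)(4/8) = 0.25; P(data | bowl C) = (7/8)(1/8) = 0.10938; P(data | bowl D) = (5/11)(6/11) = 0.24793.
The prior-weighted likelihoods are 2/7 · 0.16 = 0.045714, 1/7 · 0.25 = 0.035714, 2/7 · 0.10938 = 0.03125, 2/7 · 0.24793 = 0.070838; summing to 0.18352.
Therefore the posterior P(bowl A | data) = (0.045714) / (0.18352) = 0.2491.

0.2491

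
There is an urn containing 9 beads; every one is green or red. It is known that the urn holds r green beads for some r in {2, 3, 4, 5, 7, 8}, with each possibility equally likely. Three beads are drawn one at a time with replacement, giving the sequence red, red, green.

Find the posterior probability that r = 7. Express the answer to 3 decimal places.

0.066

For each hypothesis, P(data | H) works out to: P(data | r = 2) = (7/9)(7/9)(2/9) = 0.13443; P(data | r = 3) = (6/9)(6/9)(3/9) = 0.14815; P(data | r = 4) = (5/9)(5/9)(4/9) = 0.13717; P(data | r = 5) = (4/9)(4/9)(5/9) = 0.10974; P(data | r = 7) = (2/9)(2/9)(7/9) = 0.038409; P(data | r = 8) = (1/9)(1/9)(8/9) = 0.010974.
Multiplying each by its prior: 1/6 · 0.13443 = 0.022405, 1/6 · 0.14815 = 0.024691, 1/6 · 0.13717 = 0.022862, 1/6 · 0.10974 = 0.01829, 1/6 · 0.038409 = 0.0064015, 1/6 · 0.010974 = 0.001829; summing to 0.096479.
Hence P(r = 7 | data) = (0.0064015) / (0.096479) = 0.066351.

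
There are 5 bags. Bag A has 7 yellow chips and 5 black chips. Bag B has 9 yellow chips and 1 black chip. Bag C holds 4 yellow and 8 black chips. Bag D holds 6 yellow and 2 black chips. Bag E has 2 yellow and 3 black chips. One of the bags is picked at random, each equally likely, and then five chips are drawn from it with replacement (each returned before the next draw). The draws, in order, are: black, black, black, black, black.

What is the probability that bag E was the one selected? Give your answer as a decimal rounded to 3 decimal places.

0.349

For each hypothesis, P(data | H) works out to: P(data | bag A) = (5/12)(5/12)(5/12)(5/12)(5/12) = 0.012559; P(data | bag B) = (1/10)(1/10)(1/10)(1/10)(1/10) = 1e-05; P(data | bag C) = (8/12)(8/12)(8/12)(8/12)(8/12) = 0.13169; P(data | bag D) = (2/8)(2/8)(2/8)(2/8)(2/8) = 0.00097656; P(data | bag E) = (3/5)(3/5)(3/5)(3/5)(3/5) = 0.07776.
Multiplying each by its prior: 1/5 · 0.012559 = 0.0025117, 1/5 · 1e-05 = 2e-06, 1/5 · 0.13169 = 0.026337, 1/5 · 0.00097656 = 0.00019531, 1/5 · 0.07776 = 0.015552; with total 0.044598.
By Bayes' rule, P(bag E | data) = (0.015552) / (0.044598) = 0.34871.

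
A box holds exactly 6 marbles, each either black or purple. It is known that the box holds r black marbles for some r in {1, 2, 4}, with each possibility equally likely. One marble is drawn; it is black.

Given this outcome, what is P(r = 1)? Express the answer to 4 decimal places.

0.1429

Under each hypothesis, the probability of this draw is: P(data | r = 1) = (1/6) = 1/6; P(data | r = 2) = (2/6) = 1/3; P(data | r = 4) = (4/6) = 2/3.
Weighting by the prior gives 1/3 · 1/6 = 1/18, 1/3 · 1/3 = 1/9, 1/3 · 2/3 = 2/9; summing to 7/18.
Therefore the posterior P(r = 1 | data) = (1/18) / (7/18) = 1/7.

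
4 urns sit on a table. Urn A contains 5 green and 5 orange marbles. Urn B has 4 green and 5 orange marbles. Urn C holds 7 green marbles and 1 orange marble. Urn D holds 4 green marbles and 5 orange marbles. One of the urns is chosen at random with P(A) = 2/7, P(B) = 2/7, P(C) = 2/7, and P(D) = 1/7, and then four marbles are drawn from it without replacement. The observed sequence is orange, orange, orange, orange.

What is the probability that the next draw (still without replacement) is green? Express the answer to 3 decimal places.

0.810

Compute the likelihood of the observed sequence for each case: P(data | urn A) = (5/10)(4/9)(3/8)(2/7) = 1/42; P(data | urn B) = (5/9)(4/8)(3/7)(2/6) = 5/126; P(data | urn C) = (1/8)(0/7) = 0; P(data | urn D) = (5/9)(4/8)(3/7)(2/6) = 5/126.
Weighting by the prior gives 2/7 · 1/42 = 1/147, 2/7 · 5/126 = 5/441, 2/7 · 0 = 0, 1/7 · 5/126 = 5/882; with total 1/42.
The posterior is then P(urn A | data) = 2/7, P(urn B | data) = 10/21, P(urn C | data) = 0, P(urn D | data) = 5/21.
So P(green next | data) = Σ P(green next | H) P(H | data) = (5/6)(2/7) + (4/5)(10/21) + (4/5)(5/21) = 17/21.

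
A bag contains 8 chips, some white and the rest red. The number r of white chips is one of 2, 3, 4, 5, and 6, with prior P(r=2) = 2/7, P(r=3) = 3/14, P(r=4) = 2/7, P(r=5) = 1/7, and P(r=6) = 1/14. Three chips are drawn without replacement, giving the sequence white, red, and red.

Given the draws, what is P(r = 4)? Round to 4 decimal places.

0.2807

Under each hypothesis, the probability of the observed sequence is: P(data | r = 2) = (2/8)(6/7)(5/6) = 5/28; P(data | r = 3) = (3/8)(5/7)(4/6) = 5/28; P(data | r = 4) = (4/8)(4/7)(3/6) = 1/7; P(data | r = 5) = (5/8)(3/7)(2/6) = 5/56; P(data | r = 6) = (6/8)(2/7)(1/6) = 1/28.
Weighting by the prior gives 2/7 · 5/28 = 5/98, 3/14 · 5/28 = 15/392, 2/7 · 1/7 = 2/49, 1/7 · 5/56 = 5/392, 1/14 · 1/28 = 1/392; summing to 57/392.
Hence P(r = 4 | data) = (2/49) / (57/392) = 16/57.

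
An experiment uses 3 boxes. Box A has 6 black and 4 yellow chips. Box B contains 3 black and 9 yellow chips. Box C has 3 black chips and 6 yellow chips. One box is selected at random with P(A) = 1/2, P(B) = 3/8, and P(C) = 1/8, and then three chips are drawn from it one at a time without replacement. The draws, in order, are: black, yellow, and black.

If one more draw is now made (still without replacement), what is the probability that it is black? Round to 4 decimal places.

0.4722

Under each hypothesis, the probability of the observed sequence is: P(data | box A) = (6/10)(4/9)(5/8) = 0.16667; P(data | box B) = (3/12)(9/11)(2/10) = 0.040909; P(data | box C) = (3/9)(6/8)(2/7) = 0.071429.
Weighting by the prior gives 1/2 · 0.16667 = 0.083333, 3/8 · 0.040909 = 0.015341, 1/8 · 0.071429 = 0.0089286; with total 0.1076.
Normalising, the posterior is P(box A | data) = 0.77445, P(box B | data) = 0.14257, P(box C | data) = 0.082977.
So P(black next | data) = Σ P(black next | H) P(H | data) = (4/7)(0.77445) + (1/9)(0.14257) + (1/6)(0.082977) = 0.47222.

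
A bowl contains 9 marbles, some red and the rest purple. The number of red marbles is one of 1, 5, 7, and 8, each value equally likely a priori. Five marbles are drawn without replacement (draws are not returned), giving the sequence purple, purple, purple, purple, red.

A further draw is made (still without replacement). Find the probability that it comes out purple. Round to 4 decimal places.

For each hypothesis, P(data | H) works out to: P(data | r = 1) = (8/9)(7/8)(6/7)(5/6)(1/5) = 1/9; P(data | r = 5) = (4/9)(3/8)(2/7)(1/6)(5/5) = 1/126; P(data | r = 7) = (2/9)(1/8)(0/7) = 0; P(data | r = 8) = (1/9)(0/8) = 0.
Multiplying each by its prior: 1/4 · 1/9 = 1/36, 1/4 · 1/126 = 1/504, 1/4 · 0 = 0, 1/4 · 0 = 0; with total 5/168.
Dividing through by the total gives posterior P(r = 1 | data) = 14/15, P(r = 5 | data) = 1/15, P(r = 7 | data) = 0, P(r = 8 | data) = 0.
So P(purple next | data) = Σ P(purple next | H) P(H | data) = (1)(14/15) + (0)(1/15) = 14/15.

0.9333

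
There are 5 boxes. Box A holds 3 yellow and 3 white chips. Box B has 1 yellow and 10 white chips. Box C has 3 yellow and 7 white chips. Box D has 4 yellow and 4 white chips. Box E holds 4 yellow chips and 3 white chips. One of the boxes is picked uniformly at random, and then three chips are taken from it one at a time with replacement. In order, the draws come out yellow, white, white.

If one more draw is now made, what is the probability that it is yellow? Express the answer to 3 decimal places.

Under each hypothesis, the probability of the observed sequence is: P(data | box A) = (3/6)(3/6)(3/6) = 0.125; P(data | box B) = (1/11)(10/11)(10/11) = 0.075131; P(data | box C) = (3/10)(7/10)(7/10) = 0.147; P(data | box D) = (4/8)(4/8)(4/8) = 0.125; P(data | box E) = (4/7)(3/7)(3/7) = 0.10496.
Weighting by the prior gives 1/5 · 0.125 = 0.025, 1/5 · 0.075131 = 0.015026, 1/5 · 0.147 = 0.0294, 1/5 · 0.125 = 0.025, 1/5 · 0.10496 = 0.020991; summing to 0.11542.
Normalising, the posterior is P(box A | data) = 0.2166, P(box B | data) = 0.13019, P(box C | data) = 0.25473, P(box D | data) = 0.2166, P(box E | data) = 0.18187.
Averaging over the posterior, P(yellow next | data) = (1/2)(0.2166) + (1/11)(0.13019) + (3/10)(0.25473) + (1/2)(0.2166) + (4/7)(0.18187) = 0.40879.

0.409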